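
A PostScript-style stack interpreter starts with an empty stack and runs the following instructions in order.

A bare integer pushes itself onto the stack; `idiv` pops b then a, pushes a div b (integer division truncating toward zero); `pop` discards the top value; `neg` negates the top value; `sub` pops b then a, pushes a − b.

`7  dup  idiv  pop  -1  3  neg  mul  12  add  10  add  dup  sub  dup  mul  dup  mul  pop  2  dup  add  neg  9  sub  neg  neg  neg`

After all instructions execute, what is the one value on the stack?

7     7
dup   7 7
idiv  1
pop   (empty)
-1    -1
3     -1 3
neg   -1 -3
mul   3
12    3 12
add   15
10    15 10
add   25
dup   25 25
sub   0
dup   0 0
mul   0
dup   0 0
mul   0
pop   (empty)
2     2
dup   2 2
add   4
neg   -4
9     -4 9
sub   -13
neg   13
neg   -13
neg   13

13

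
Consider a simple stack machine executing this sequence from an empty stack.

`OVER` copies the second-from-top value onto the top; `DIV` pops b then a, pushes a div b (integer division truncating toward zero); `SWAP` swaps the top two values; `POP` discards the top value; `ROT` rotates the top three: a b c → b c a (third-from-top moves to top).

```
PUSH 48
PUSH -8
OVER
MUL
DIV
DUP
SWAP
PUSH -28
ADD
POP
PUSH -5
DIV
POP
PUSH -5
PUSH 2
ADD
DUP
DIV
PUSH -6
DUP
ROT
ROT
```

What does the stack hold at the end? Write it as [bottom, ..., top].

[-6, 1, -6]

PUSH 48   [48]
PUSH -8   [48, -8]
OVER      [48, -8, 48]
MUL       [48, -384]
DIV       [0]
DUP       [0, 0]
SWAP      [0, 0]
PUSH -28  [0, 0, -28]
ADD       [0, -28]
POP       [0]
PUSH -5   [0, -5]
DIV       [0]
POP       []
PUSH -5   [-5]
PUSH 2    [-5, 2]
ADD       [-3]
DUP       [-3, -3]
DIV       [1]
PUSH -6   [1, -6]
DUP       [1, -6, -6]
ROT       [-6, -6, 1]
ROT       [-6, 1, -6]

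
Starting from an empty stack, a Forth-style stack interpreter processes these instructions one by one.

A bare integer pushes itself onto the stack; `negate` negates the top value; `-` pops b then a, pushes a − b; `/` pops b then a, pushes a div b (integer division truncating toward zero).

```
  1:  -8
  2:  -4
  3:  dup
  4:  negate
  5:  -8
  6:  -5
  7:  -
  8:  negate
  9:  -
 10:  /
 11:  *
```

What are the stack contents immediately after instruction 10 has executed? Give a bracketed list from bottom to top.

-8     → [-8]
-4     → [-8, -4]
dup    → [-8, -4, -4]
negate → [-8, -4, 4]
-8     → [-8, -4, 4, -8]
-5     → [-8, -4, 4, -8, -5]
-      → [-8, -4, 4, -3]
negate → [-8, -4, 4, 3]
-      → [-8, -4, 1]
/      → [-8, -4]

[-8, -4]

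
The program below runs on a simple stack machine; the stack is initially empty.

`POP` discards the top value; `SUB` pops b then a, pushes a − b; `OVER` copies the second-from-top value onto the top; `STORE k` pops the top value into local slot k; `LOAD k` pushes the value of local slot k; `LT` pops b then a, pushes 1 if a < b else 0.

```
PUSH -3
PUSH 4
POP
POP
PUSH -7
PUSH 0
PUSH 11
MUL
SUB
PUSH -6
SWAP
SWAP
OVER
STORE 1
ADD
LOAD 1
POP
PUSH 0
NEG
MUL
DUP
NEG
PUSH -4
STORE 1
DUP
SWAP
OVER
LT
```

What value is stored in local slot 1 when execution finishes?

PUSH -3 -> -3
PUSH 4  -> -3 4
POP     -> -3
POP     -> (empty)
PUSH -7 -> -7
PUSH 0  -> -7 0
PUSH 11 -> -7 0 11
MUL     -> -7 0
SUB     -> -7
PUSH -6 -> -7 -6
SWAP    -> -6 -7
SWAP    -> -7 -6
OVER    -> -7 -6 -7
STORE 1 -> -7 -6
ADD     -> -13
LOAD 1  -> -13 -7
POP     -> -13
PUSH 0  -> -13 0
NEG     -> -13 0
MUL     -> 0
DUP     -> 0 0
NEG     -> 0 0
PUSH -4 -> 0 0 -4
STORE 1 -> 0 0
DUP     -> 0 0 0
SWAP    -> 0 0 0
OVER    -> 0 0 0 0
LT      -> 0 0 0

-4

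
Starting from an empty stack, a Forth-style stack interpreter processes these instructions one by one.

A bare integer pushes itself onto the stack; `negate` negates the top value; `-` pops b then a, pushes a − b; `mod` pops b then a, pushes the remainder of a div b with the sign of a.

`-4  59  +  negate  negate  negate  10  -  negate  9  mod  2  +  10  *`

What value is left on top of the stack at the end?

40

-4     -> [-4]
59     -> [-4, 59]
+      -> [55]
negate -> [-55]
negate -> [55]
negate -> [-55]
10     -> [-55, 10]
-      -> [-65]
negate -> [65]
9      -> [65, 9]
mod    -> [2]
2      -> [2, 2]
+      -> [4]
10     -> [4, 10]
*      -> [40]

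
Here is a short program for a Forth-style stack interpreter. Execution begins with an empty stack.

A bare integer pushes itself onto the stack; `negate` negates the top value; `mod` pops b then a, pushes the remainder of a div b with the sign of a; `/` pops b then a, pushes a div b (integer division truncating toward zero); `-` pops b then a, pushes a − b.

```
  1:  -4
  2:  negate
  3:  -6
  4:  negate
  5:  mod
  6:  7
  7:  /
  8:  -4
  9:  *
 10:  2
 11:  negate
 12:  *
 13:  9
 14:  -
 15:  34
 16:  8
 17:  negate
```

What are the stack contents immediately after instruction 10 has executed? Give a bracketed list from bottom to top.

-4     : -4
negate : 4
-6     : 4 -6
negate : 4 6
mod    : 4
7      : 4 7
/      : 0
-4     : 0 -4
*      : 0
2      : 0 2

[0, 2]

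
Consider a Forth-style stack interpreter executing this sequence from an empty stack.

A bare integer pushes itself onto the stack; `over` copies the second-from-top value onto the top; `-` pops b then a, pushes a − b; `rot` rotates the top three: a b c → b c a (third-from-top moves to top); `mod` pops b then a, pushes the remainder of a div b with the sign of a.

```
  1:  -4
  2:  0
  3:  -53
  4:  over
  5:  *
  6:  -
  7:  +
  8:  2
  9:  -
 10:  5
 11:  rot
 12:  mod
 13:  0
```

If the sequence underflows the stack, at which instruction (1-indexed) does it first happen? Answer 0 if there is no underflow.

11

-4    [-4]
0     [-4, 0]
-53   [-4, 0, -53]
over  [-4, 0, -53, 0]
*     [-4, 0, 0]
-     [-4, 0]
+     [-4]
2     [-4, 2]
-     [-6]
5     [-6, 5]
rot  — needs 3 operands, stack has 2 → underflow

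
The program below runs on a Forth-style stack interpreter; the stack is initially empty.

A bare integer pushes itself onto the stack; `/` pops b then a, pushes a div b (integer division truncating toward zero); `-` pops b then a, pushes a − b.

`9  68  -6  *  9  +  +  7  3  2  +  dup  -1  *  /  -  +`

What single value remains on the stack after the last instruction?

9    [9]
68   [9, 68]
-6   [9, 68, -6]
*    [9, -408]
9    [9, -408, 9]
+    [9, -399]
+    [-390]
7    [-390, 7]
3    [-390, 7, 3]
2    [-390, 7, 3, 2]
+    [-390, 7, 5]
dup  [-390, 7, 5, 5]
-1   [-390, 7, 5, 5, -1]
*    [-390, 7, 5, -5]
/    [-390, 7, -1]
-    [-390, 8]
+    [-382]

-382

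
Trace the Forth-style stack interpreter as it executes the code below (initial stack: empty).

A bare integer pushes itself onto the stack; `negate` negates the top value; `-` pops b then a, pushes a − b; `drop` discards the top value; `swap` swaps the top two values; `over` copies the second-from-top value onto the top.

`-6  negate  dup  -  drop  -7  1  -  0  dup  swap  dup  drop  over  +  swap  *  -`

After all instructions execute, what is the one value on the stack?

-6     : [-6]
negate : [6]
dup    : [6, 6]
-      : [0]
drop   : []
-7     : [-7]
1      : [-7, 1]
-      : [-8]
0      : [-8, 0]
dup    : [-8, 0, 0]
swap   : [-8, 0, 0]
dup    : [-8, 0, 0, 0]
drop   : [-8, 0, 0]
over   : [-8, 0, 0, 0]
+      : [-8, 0, 0]
swap   : [-8, 0, 0]
*      : [-8, 0]
-      : [-8]

-8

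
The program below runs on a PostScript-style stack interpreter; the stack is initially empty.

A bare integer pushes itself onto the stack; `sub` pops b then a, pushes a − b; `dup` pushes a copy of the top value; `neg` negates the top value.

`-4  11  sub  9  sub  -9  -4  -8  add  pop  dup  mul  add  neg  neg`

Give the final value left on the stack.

-4  : [-4]
11  : [-4, 11]
sub : [-15]
9   : [-15, 9]
sub : [-24]
-9  : [-24, -9]
-4  : [-24, -9, -4]
-8  : [-24, -9, -4, -8]
add : [-24, -9, -12]
pop : [-24, -9]
dup : [-24, -9, -9]
mul : [-24, 81]
add : [57]
neg : [-57]
neg : [57]

57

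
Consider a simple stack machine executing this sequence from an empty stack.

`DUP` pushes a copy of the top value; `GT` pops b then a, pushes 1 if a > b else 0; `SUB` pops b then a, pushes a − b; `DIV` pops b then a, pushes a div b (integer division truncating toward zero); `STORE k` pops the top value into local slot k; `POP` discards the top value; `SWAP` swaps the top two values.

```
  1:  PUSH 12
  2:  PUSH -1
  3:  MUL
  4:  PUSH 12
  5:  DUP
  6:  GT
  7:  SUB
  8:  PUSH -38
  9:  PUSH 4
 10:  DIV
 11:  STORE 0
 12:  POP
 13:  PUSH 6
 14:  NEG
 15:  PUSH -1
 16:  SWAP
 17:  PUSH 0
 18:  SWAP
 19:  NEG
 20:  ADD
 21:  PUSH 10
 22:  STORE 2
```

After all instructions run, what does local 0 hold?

PUSH 12  → 12
PUSH -1  → 12 -1
MUL      → -12
PUSH 12  → -12 12
DUP      → -12 12 12
GT       → -12 0
SUB      → -12
PUSH -38 → -12 -38
PUSH 4   → -12 -38 4
DIV      → -12 -9
STORE 0  → -12
POP      → (empty)
PUSH 6   → 6
NEG      → -6
PUSH -1  → -6 -1
SWAP     → -1 -6
PUSH 0   → -1 -6 0
SWAP     → -1 0 -6
NEG      → -1 0 6
ADD      → -1 6
PUSH 10  → -1 6 10
STORE 2  → -1 6

-9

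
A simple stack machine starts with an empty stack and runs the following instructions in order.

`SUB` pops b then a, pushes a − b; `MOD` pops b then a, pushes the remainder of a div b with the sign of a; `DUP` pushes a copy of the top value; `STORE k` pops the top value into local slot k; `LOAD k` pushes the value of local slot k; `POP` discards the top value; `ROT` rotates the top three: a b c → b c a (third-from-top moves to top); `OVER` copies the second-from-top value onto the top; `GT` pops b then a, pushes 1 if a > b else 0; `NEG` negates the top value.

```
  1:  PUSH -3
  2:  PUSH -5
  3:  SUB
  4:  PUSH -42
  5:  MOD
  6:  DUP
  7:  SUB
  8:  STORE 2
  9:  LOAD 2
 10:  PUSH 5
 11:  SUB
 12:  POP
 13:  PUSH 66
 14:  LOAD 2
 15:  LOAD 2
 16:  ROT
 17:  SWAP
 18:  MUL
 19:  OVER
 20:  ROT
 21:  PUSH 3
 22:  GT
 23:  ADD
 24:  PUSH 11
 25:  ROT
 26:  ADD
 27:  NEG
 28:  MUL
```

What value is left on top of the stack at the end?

PUSH -3   -3
PUSH -5   -3 -5
SUB       2
PUSH -42  2 -42
MOD       2
DUP       2 2
SUB       0
STORE 2   (empty)
LOAD 2    0
PUSH 5    0 5
SUB       -5
POP       (empty)
PUSH 66   66
LOAD 2    66 0
LOAD 2    66 0 0
ROT       0 0 66
SWAP      0 66 0
MUL       0 0
OVER      0 0 0
ROT       0 0 0
PUSH 3    0 0 0 3
GT        0 0 0
ADD       0 0
PUSH 11   0 0 11
ROT       0 11 0
ADD       0 11
NEG       0 -11
MUL       0

0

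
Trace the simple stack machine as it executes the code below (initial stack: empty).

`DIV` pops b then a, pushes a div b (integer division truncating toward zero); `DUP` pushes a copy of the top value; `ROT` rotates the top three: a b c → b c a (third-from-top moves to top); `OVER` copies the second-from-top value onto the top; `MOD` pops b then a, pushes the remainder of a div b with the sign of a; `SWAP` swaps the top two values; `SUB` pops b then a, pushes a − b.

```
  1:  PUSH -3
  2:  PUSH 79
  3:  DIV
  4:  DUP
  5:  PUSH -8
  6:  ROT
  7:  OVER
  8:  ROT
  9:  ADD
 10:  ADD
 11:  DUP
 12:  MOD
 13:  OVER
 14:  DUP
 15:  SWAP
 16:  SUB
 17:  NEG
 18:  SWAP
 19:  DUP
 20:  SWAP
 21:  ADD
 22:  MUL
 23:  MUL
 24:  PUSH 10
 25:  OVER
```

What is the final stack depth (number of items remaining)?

PUSH -3 : [-3]
PUSH 79 : [-3, 79]
DIV     : [0]
DUP     : [0, 0]
PUSH -8 : [0, 0, -8]
ROT     : [0, -8, 0]
OVER    : [0, -8, 0, -8]
ROT     : [0, 0, -8, -8]
ADD     : [0, 0, -16]
ADD     : [0, -16]
DUP     : [0, -16, -16]
MOD     : [0, 0]
OVER    : [0, 0, 0]
DUP     : [0, 0, 0, 0]
SWAP    : [0, 0, 0, 0]
SUB     : [0, 0, 0]
NEG     : [0, 0, 0]
SWAP    : [0, 0, 0]
DUP     : [0, 0, 0, 0]
SWAP    : [0, 0, 0, 0]
ADD     : [0, 0, 0]
MUL     : [0, 0]
MUL     : [0]
PUSH 10 : [0, 10]
OVER    : [0, 10, 0]

3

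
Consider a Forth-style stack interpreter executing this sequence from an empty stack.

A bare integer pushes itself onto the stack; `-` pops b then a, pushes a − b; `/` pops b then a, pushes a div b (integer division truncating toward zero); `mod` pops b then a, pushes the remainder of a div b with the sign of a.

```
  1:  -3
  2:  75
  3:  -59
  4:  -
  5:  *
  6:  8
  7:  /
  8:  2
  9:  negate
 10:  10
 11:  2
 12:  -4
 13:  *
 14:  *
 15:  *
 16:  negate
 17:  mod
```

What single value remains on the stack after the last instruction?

-50

-3     -> -3
75     -> -3 75
-59    -> -3 75 -59
-      -> -3 134
*      -> -402
8      -> -402 8
/      -> -50
2      -> -50 2
negate -> -50 -2
10     -> -50 -2 10
2      -> -50 -2 10 2
-4     -> -50 -2 10 2 -4
*      -> -50 -2 10 -8
*      -> -50 -2 -80
*      -> -50 160
negate -> -50 -160
mod    -> -50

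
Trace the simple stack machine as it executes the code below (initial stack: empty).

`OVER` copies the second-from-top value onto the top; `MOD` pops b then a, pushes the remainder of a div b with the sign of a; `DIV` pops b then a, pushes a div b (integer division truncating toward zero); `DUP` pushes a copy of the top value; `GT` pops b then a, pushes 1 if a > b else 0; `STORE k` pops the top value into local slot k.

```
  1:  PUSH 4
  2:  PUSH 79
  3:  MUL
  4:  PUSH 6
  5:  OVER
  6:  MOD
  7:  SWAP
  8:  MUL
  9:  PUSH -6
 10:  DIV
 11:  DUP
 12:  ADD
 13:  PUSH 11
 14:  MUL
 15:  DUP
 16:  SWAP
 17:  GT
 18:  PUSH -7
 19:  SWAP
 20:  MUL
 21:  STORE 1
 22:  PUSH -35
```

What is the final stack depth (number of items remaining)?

PUSH 4   -> [4]
PUSH 79  -> [4, 79]
MUL      -> [316]
PUSH 6   -> [316, 6]
OVER     -> [316, 6, 316]
MOD      -> [316, 6]
SWAP     -> [6, 316]
MUL      -> [1896]
PUSH -6  -> [1896, -6]
DIV      -> [-316]
DUP      -> [-316, -316]
ADD      -> [-632]
PUSH 11  -> [-632, 11]
MUL      -> [-6952]
DUP      -> [-6952, -6952]
SWAP     -> [-6952, -6952]
GT       -> [0]
PUSH -7  -> [0, -7]
SWAP     -> [-7, 0]
MUL      -> [0]
STORE 1  -> []
PUSH -35 -> [-35]

1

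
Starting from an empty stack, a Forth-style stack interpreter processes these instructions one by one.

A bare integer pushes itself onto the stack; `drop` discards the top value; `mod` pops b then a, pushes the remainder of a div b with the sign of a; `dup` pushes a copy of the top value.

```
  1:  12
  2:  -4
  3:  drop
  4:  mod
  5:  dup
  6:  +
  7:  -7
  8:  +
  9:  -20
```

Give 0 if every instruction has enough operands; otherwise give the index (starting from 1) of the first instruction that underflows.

12   → [12]
-4   → [12, -4]
drop → [12]
mod  — needs 2 operands, stack has 1 → underflow

4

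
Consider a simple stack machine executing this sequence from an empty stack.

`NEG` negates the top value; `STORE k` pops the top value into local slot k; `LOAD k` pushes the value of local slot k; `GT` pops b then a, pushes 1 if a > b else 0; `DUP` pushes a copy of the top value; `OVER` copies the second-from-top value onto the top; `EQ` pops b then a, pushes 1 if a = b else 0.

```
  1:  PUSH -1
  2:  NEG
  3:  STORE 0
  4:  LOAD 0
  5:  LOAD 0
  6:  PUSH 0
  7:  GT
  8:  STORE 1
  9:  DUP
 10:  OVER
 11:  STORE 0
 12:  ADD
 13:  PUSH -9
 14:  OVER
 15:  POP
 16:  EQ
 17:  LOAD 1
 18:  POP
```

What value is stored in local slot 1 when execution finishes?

1

PUSH -1  [-1]
NEG      [1]
STORE 0  []
LOAD 0   [1]
LOAD 0   [1, 1]
PUSH 0   [1, 1, 0]
GT       [1, 1]
STORE 1  [1]
DUP      [1, 1]
OVER     [1, 1, 1]
STORE 0  [1, 1]
ADD      [2]
PUSH -9  [2, -9]
OVER     [2, -9, 2]
POP      [2, -9]
EQ       [0]
LOAD 1   [0, 1]
POP      [0]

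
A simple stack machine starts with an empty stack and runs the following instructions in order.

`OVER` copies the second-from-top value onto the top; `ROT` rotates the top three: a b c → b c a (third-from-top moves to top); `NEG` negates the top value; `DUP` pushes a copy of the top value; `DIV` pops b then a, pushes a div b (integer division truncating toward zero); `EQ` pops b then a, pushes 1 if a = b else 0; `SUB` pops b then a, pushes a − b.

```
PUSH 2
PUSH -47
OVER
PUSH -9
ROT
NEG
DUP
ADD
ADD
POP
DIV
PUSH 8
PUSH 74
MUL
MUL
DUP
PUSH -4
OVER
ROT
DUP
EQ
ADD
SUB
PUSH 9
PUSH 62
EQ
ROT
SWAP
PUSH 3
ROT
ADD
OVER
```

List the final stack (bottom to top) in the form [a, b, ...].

PUSH 2    2
PUSH -47  2 -47
OVER      2 -47 2
PUSH -9   2 -47 2 -9
ROT       2 2 -9 -47
NEG       2 2 -9 47
DUP       2 2 -9 47 47
ADD       2 2 -9 94
ADD       2 2 85
POP       2 2
DIV       1
PUSH 8    1 8
PUSH 74   1 8 74
MUL       1 592
MUL       592
DUP       592 592
PUSH -4   592 592 -4
OVER      592 592 -4 592
ROT       592 -4 592 592
DUP       592 -4 592 592 592
EQ        592 -4 592 1
ADD       592 -4 593
SUB       592 -597
PUSH 9    592 -597 9
PUSH 62   592 -597 9 62
EQ        592 -597 0
ROT       -597 0 592
SWAP      -597 592 0
PUSH 3    -597 592 0 3
ROT       -597 0 3 592
ADD       -597 0 595
OVER      -597 0 595 0

[-597, 0, 595, 0]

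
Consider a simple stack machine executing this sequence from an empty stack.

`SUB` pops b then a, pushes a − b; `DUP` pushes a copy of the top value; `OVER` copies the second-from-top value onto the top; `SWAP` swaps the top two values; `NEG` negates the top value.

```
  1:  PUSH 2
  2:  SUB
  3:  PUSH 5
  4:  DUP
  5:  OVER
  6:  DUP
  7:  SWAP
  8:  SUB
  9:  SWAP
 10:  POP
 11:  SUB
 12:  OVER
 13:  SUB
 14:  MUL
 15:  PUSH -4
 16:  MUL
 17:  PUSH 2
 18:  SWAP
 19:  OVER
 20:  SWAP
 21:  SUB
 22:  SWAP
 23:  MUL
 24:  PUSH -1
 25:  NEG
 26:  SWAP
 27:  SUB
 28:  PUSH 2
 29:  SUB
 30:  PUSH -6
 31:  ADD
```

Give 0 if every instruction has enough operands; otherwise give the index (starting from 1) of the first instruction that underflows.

2

PUSH 2 → [2]
SUB  — needs 2 operands, stack has 1 → underflow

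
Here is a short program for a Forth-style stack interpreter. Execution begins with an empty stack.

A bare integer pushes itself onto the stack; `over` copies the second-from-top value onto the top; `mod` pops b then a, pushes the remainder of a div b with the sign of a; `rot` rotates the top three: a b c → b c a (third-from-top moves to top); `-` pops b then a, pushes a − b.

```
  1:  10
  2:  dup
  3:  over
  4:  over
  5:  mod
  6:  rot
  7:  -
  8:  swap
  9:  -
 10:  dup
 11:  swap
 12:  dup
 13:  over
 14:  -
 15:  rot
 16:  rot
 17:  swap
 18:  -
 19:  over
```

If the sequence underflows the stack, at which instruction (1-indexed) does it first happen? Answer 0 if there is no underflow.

0

10   -> [10]
dup  -> [10, 10]
over -> [10, 10, 10]
over -> [10, 10, 10, 10]
mod  -> [10, 10, 0]
rot  -> [10, 0, 10]
-    -> [10, -10]
swap -> [-10, 10]
-    -> [-20]
dup  -> [-20, -20]
swap -> [-20, -20]
dup  -> [-20, -20, -20]
over -> [-20, -20, -20, -20]
-    -> [-20, -20, 0]
rot  -> [-20, 0, -20]
rot  -> [0, -20, -20]
swap -> [0, -20, -20]
-    -> [0, 0]
over -> [0, 0, 0]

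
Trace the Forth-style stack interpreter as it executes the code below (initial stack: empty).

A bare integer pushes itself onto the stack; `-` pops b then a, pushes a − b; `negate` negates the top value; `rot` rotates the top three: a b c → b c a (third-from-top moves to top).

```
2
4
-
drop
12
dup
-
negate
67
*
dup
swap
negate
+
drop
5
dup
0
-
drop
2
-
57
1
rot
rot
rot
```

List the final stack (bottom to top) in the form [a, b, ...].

[3, 57, 1]

2       2
4       2 4
-       -2
drop    (empty)
12      12
dup     12 12
-       0
negate  0
67      0 67
*       0
dup     0 0
swap    0 0
negate  0 0
+       0
drop    (empty)
5       5
dup     5 5
0       5 5 0
-       5 5
drop    5
2       5 2
-       3
57      3 57
1       3 57 1
rot     57 1 3
rot     1 3 57
rot     3 57 1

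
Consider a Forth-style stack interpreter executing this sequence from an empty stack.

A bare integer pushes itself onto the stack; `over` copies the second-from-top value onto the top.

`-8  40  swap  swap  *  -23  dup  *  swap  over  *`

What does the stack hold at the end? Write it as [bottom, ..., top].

-8   → [-8]
40   → [-8, 40]
swap → [40, -8]
swap → [-8, 40]
*    → [-320]
-23  → [-320, -23]
dup  → [-320, -23, -23]
*    → [-320, 529]
swap → [529, -320]
over → [529, -320, 529]
*    → [529, -169280]

[529, -169280]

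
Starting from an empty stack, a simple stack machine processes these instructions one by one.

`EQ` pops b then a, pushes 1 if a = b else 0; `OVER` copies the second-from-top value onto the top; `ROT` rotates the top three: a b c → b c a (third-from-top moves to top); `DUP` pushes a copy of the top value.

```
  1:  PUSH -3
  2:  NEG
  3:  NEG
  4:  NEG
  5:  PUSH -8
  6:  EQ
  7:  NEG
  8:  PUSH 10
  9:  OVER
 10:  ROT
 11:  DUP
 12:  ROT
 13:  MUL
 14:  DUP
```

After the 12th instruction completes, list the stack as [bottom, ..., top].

PUSH -3 : [-3]
NEG     : [3]
NEG     : [-3]
NEG     : [3]
PUSH -8 : [3, -8]
EQ      : [0]
NEG     : [0]
PUSH 10 : [0, 10]
OVER    : [0, 10, 0]
ROT     : [10, 0, 0]
DUP     : [10, 0, 0, 0]
ROT     : [10, 0, 0, 0]

[10, 0, 0, 0]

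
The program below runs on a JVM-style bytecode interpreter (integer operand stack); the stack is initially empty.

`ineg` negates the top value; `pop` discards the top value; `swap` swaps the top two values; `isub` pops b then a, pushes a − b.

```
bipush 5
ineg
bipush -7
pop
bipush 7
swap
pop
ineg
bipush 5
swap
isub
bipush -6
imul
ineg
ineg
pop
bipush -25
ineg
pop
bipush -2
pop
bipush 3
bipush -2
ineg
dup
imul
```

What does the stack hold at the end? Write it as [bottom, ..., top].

bipush 5    5
ineg        -5
bipush -7   -5 -7
pop         -5
bipush 7    -5 7
swap        7 -5
pop         7
ineg        -7
bipush 5    -7 5
swap        5 -7
isub        12
bipush -6   12 -6
imul        -72
ineg        72
ineg        -72
pop         (empty)
bipush -25  -25
ineg        25
pop         (empty)
bipush -2   -2
pop         (empty)
bipush 3    3
bipush -2   3 -2
ineg        3 2
dup         3 2 2
imul        3 4

[3, 4]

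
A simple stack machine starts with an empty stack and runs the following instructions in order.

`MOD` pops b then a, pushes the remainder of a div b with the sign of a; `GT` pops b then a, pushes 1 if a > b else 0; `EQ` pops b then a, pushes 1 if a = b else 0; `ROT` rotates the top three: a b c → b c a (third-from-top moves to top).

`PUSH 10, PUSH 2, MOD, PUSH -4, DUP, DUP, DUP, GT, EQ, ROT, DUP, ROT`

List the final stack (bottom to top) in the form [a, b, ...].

PUSH 10 : 10
PUSH 2  : 10 2
MOD     : 0
PUSH -4 : 0 -4
DUP     : 0 -4 -4
DUP     : 0 -4 -4 -4
DUP     : 0 -4 -4 -4 -4
GT      : 0 -4 -4 0
EQ      : 0 -4 0
ROT     : -4 0 0
DUP     : -4 0 0 0
ROT     : -4 0 0 0

[-4, 0, 0, 0]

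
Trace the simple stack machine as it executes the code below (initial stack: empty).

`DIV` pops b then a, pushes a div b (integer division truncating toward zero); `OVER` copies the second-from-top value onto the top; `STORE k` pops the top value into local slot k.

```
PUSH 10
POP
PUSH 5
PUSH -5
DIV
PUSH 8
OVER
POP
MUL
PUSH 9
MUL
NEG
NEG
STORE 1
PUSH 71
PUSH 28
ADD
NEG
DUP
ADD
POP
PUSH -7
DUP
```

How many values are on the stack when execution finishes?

2

PUSH 10  [10]
POP      []
PUSH 5   [5]
PUSH -5  [5, -5]
DIV      [-1]
PUSH 8   [-1, 8]
OVER     [-1, 8, -1]
POP      [-1, 8]
MUL      [-8]
PUSH 9   [-8, 9]
MUL      [-72]
NEG      [72]
NEG      [-72]
STORE 1  []
PUSH 71  [71]
PUSH 28  [71, 28]
ADD      [99]
NEG      [-99]
DUP      [-99, -99]
ADD      [-198]
POP      []
PUSH -7  [-7]
DUP      [-7, -7]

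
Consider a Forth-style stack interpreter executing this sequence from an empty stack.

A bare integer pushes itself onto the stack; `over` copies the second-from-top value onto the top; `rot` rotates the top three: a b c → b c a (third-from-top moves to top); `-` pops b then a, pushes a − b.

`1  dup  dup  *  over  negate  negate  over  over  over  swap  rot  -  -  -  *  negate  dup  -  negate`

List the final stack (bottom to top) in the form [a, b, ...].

1      → 1
dup    → 1 1
dup    → 1 1 1
*      → 1 1
over   → 1 1 1
negate → 1 1 -1
negate → 1 1 1
over   → 1 1 1 1
over   → 1 1 1 1 1
over   → 1 1 1 1 1 1
swap   → 1 1 1 1 1 1
rot    → 1 1 1 1 1 1
-      → 1 1 1 1 0
-      → 1 1 1 1
-      → 1 1 0
*      → 1 0
negate → 1 0
dup    → 1 0 0
-      → 1 0
negate → 1 0

[1, 0]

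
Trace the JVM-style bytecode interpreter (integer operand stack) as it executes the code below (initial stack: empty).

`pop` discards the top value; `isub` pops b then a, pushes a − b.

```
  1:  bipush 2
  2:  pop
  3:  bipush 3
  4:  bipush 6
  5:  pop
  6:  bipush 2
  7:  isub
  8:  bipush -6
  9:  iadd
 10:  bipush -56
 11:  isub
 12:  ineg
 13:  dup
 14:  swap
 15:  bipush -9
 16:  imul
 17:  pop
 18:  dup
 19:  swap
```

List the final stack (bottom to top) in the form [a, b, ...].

[-51, -51]

bipush 2   : [2]
pop        : []
bipush 3   : [3]
bipush 6   : [3, 6]
pop        : [3]
bipush 2   : [3, 2]
isub       : [1]
bipush -6  : [1, -6]
iadd       : [-5]
bipush -56 : [-5, -56]
isub       : [51]
ineg       : [-51]
dup        : [-51, -51]
swap       : [-51, -51]
bipush -9  : [-51, -51, -9]
imul       : [-51, 459]
pop        : [-51]
dup        : [-51, -51]
swap       : [-51, -51]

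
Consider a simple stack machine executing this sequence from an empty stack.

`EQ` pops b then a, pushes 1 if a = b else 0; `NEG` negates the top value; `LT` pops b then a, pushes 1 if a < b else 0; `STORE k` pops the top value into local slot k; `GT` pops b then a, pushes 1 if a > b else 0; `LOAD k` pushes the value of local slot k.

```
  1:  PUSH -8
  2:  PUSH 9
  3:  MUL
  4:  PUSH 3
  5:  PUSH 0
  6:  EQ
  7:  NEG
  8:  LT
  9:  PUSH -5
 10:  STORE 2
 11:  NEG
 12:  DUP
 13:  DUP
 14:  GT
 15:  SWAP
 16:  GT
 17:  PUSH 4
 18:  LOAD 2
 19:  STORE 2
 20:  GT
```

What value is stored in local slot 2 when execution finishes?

-5

PUSH -8 : -8
PUSH 9  : -8 9
MUL     : -72
PUSH 3  : -72 3
PUSH 0  : -72 3 0
EQ      : -72 0
NEG     : -72 0
LT      : 1
PUSH -5 : 1 -5
STORE 2 : 1
NEG     : -1
DUP     : -1 -1
DUP     : -1 -1 -1
GT      : -1 0
SWAP    : 0 -1
GT      : 1
PUSH 4  : 1 4
LOAD 2  : 1 4 -5
STORE 2 : 1 4
GT      : 0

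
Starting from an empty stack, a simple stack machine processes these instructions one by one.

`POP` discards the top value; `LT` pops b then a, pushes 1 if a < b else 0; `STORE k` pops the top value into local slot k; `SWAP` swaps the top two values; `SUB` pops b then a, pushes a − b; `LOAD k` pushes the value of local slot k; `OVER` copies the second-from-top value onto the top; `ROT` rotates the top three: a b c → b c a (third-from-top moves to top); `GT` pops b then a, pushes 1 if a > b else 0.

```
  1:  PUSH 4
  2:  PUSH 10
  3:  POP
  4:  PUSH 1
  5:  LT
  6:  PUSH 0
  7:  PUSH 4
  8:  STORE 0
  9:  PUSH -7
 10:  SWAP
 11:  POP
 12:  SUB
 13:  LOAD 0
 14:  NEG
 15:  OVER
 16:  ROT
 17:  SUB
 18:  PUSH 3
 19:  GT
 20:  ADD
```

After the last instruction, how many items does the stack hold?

PUSH 4  -> 4
PUSH 10 -> 4 10
POP     -> 4
PUSH 1  -> 4 1
LT      -> 0
PUSH 0  -> 0 0
PUSH 4  -> 0 0 4
STORE 0 -> 0 0
PUSH -7 -> 0 0 -7
SWAP    -> 0 -7 0
POP     -> 0 -7
SUB     -> 7
LOAD 0  -> 7 4
NEG     -> 7 -4
OVER    -> 7 -4 7
ROT     -> -4 7 7
SUB     -> -4 0
PUSH 3  -> -4 0 3
GT      -> -4 0
ADD     -> -4

1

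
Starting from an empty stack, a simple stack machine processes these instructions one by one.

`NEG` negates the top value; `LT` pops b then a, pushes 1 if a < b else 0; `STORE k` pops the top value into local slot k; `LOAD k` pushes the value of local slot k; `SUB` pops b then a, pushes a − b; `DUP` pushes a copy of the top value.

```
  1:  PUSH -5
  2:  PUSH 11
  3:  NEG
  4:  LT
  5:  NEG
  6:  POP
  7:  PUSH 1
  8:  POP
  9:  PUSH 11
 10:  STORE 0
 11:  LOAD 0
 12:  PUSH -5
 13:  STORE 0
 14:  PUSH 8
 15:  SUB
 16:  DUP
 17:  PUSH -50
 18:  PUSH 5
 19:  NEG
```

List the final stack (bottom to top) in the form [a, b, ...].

PUSH -5  : -5
PUSH 11  : -5 11
NEG      : -5 -11
LT       : 0
NEG      : 0
POP      : (empty)
PUSH 1   : 1
POP      : (empty)
PUSH 11  : 11
STORE 0  : (empty)
LOAD 0   : 11
PUSH -5  : 11 -5
STORE 0  : 11
PUSH 8   : 11 8
SUB      : 3
DUP      : 3 3
PUSH -50 : 3 3 -50
PUSH 5   : 3 3 -50 5
NEG      : 3 3 -50 -5

[3, 3, -50, -5]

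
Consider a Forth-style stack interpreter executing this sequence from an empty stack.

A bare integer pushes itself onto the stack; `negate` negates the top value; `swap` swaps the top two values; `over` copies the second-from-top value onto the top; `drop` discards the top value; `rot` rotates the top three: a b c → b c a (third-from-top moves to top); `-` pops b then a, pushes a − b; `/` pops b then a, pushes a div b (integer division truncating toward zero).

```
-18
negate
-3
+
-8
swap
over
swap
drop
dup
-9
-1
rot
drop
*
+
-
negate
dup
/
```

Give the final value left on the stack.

-18    : -18
negate : 18
-3     : 18 -3
+      : 15
-8     : 15 -8
swap   : -8 15
over   : -8 15 -8
swap   : -8 -8 15
drop   : -8 -8
dup    : -8 -8 -8
-9     : -8 -8 -8 -9
-1     : -8 -8 -8 -9 -1
rot    : -8 -8 -9 -1 -8
drop   : -8 -8 -9 -1
*      : -8 -8 9
+      : -8 1
-      : -9
negate : 9
dup    : 9 9
/      : 1

1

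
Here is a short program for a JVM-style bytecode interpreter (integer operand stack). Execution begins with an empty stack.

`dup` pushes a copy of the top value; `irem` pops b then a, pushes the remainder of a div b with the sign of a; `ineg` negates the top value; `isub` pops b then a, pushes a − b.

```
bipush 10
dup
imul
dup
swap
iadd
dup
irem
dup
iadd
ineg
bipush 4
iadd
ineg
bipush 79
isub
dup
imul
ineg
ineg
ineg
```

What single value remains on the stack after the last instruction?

-6889

bipush 10 : 10
dup       : 10 10
imul      : 100
dup       : 100 100
swap      : 100 100
iadd      : 200
dup       : 200 200
irem      : 0
dup       : 0 0
iadd      : 0
ineg      : 0
bipush 4  : 0 4
iadd      : 4
ineg      : -4
bipush 79 : -4 79
isub      : -83
dup       : -83 -83
imul      : 6889
ineg      : -6889
ineg      : 6889
ineg      : -6889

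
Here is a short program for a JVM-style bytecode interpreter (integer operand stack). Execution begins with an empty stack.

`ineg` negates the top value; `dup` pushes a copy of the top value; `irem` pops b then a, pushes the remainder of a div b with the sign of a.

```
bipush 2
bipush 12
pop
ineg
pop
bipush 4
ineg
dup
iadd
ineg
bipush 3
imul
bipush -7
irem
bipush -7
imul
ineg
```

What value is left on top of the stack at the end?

bipush 2  : 2
bipush 12 : 2 12
pop       : 2
ineg      : -2
pop       : (empty)
bipush 4  : 4
ineg      : -4
dup       : -4 -4
iadd      : -8
ineg      : 8
bipush 3  : 8 3
imul      : 24
bipush -7 : 24 -7
irem      : 3
bipush -7 : 3 -7
imul      : -21
ineg      : 21

21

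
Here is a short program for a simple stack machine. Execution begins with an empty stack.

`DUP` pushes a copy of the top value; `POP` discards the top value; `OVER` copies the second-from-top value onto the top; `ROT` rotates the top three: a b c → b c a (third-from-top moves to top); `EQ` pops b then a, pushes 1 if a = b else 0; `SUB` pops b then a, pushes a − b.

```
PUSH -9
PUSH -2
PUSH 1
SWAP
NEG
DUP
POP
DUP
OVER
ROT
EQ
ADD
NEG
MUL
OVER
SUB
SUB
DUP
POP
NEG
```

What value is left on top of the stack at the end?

15

PUSH -9 -> [-9]
PUSH -2 -> [-9, -2]
PUSH 1  -> [-9, -2, 1]
SWAP    -> [-9, 1, -2]
NEG     -> [-9, 1, 2]
DUP     -> [-9, 1, 2, 2]
POP     -> [-9, 1, 2]
DUP     -> [-9, 1, 2, 2]
OVER    -> [-9, 1, 2, 2, 2]
ROT     -> [-9, 1, 2, 2, 2]
EQ      -> [-9, 1, 2, 1]
ADD     -> [-9, 1, 3]
NEG     -> [-9, 1, -3]
MUL     -> [-9, -3]
OVER    -> [-9, -3, -9]
SUB     -> [-9, 6]
SUB     -> [-15]
DUP     -> [-15, -15]
POP     -> [-15]
NEG     -> [15]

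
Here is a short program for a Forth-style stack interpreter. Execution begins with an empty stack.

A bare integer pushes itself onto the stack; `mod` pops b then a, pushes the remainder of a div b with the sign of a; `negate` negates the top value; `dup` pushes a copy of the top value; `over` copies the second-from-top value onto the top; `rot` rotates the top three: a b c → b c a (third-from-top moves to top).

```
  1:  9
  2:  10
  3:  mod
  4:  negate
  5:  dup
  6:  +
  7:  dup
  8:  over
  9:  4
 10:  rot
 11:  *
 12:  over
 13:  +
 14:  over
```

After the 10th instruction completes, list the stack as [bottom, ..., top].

[-18, -18, 4, -18]

9      -> [9]
10     -> [9, 10]
mod    -> [9]
negate -> [-9]
dup    -> [-9, -9]
+      -> [-18]
dup    -> [-18, -18]
over   -> [-18, -18, -18]
4      -> [-18, -18, -18, 4]
rot    -> [-18, -18, 4, -18]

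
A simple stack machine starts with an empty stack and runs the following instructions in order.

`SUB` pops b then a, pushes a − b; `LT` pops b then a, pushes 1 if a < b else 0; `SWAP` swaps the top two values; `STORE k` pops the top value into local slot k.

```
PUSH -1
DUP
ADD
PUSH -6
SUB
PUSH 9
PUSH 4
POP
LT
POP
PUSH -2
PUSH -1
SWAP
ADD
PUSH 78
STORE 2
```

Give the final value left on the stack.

-3

PUSH -1 → -1
DUP     → -1 -1
ADD     → -2
PUSH -6 → -2 -6
SUB     → 4
PUSH 9  → 4 9
PUSH 4  → 4 9 4
POP     → 4 9
LT      → 1
POP     → (empty)
PUSH -2 → -2
PUSH -1 → -2 -1
SWAP    → -1 -2
ADD     → -3
PUSH 78 → -3 78
STORE 2 → -3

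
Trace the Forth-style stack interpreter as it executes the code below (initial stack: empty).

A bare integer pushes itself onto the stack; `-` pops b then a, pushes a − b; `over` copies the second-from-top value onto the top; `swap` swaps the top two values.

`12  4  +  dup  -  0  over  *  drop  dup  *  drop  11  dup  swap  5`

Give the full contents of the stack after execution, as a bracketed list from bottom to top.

12   → 12
4    → 12 4
+    → 16
dup  → 16 16
-    → 0
0    → 0 0
over → 0 0 0
*    → 0 0
drop → 0
dup  → 0 0
*    → 0
drop → (empty)
11   → 11
dup  → 11 11
swap → 11 11
5    → 11 11 5

[11, 11, 5]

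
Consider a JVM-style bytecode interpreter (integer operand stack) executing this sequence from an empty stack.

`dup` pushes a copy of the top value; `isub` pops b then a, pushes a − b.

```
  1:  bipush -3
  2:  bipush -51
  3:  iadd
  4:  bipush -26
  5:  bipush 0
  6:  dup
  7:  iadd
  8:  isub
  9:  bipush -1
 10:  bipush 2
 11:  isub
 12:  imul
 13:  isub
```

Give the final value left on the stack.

-132

bipush -3   [-3]
bipush -51  [-3, -51]
iadd        [-54]
bipush -26  [-54, -26]
bipush 0    [-54, -26, 0]
dup         [-54, -26, 0, 0]
iadd        [-54, -26, 0]
isub        [-54, -26]
bipush -1   [-54, -26, -1]
bipush 2    [-54, -26, -1, 2]
isub        [-54, -26, -3]
imul        [-54, 78]
isub        [-132]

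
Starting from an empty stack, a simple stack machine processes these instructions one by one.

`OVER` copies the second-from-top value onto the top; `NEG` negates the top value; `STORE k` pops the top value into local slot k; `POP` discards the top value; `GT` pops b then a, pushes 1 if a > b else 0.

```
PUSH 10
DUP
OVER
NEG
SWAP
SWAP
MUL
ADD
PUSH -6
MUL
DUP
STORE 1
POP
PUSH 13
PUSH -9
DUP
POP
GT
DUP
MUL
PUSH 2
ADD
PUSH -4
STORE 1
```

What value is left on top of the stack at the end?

PUSH 10 : 10
DUP     : 10 10
OVER    : 10 10 10
NEG     : 10 10 -10
SWAP    : 10 -10 10
SWAP    : 10 10 -10
MUL     : 10 -100
ADD     : -90
PUSH -6 : -90 -6
MUL     : 540
DUP     : 540 540
STORE 1 : 540
POP     : (empty)
PUSH 13 : 13
PUSH -9 : 13 -9
DUP     : 13 -9 -9
POP     : 13 -9
GT      : 1
DUP     : 1 1
MUL     : 1
PUSH 2  : 1 2
ADD     : 3
PUSH -4 : 3 -4
STORE 1 : 3

3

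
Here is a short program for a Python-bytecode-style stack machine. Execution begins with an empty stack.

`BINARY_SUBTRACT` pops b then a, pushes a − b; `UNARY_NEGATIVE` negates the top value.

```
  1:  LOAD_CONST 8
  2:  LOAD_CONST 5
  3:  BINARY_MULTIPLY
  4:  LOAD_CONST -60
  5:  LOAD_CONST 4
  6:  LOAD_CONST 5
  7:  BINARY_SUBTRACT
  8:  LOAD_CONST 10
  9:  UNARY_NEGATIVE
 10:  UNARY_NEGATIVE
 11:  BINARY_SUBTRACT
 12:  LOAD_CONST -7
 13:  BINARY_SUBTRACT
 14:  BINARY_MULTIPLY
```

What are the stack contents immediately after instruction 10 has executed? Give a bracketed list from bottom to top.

[40, -60, -1, 10]

LOAD_CONST 8    → 8
LOAD_CONST 5    → 8 5
BINARY_MULTIPLY → 40
LOAD_CONST -60  → 40 -60
LOAD_CONST 4    → 40 -60 4
LOAD_CONST 5    → 40 -60 4 5
BINARY_SUBTRACT → 40 -60 -1
LOAD_CONST 10   → 40 -60 -1 10
UNARY_NEGATIVE  → 40 -60 -1 -10
UNARY_NEGATIVE  → 40 -60 -1 10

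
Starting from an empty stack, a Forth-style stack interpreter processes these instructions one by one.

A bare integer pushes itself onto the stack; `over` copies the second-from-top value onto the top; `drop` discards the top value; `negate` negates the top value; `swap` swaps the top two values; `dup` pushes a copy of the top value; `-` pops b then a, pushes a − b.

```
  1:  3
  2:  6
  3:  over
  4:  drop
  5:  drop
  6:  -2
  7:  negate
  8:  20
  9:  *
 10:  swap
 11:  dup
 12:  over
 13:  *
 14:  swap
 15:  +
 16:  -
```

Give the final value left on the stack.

3      -> [3]
6      -> [3, 6]
over   -> [3, 6, 3]
drop   -> [3, 6]
drop   -> [3]
-2     -> [3, -2]
negate -> [3, 2]
20     -> [3, 2, 20]
*      -> [3, 40]
swap   -> [40, 3]
dup    -> [40, 3, 3]
over   -> [40, 3, 3, 3]
*      -> [40, 3, 9]
swap   -> [40, 9, 3]
+      -> [40, 12]
-      -> [28]

28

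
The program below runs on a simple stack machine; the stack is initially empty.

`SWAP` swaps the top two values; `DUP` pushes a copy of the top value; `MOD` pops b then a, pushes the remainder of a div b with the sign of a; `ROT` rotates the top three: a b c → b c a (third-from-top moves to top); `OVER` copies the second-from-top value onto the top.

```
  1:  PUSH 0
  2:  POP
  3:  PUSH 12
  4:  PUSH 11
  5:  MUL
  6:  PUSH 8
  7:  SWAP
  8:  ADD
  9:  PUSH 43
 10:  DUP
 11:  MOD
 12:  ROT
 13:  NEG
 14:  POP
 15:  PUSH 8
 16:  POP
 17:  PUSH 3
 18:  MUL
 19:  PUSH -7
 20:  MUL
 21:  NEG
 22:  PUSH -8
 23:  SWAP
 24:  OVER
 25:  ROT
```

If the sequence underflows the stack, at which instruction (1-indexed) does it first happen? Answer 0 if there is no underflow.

PUSH 0  → [0]
POP     → []
PUSH 12 → [12]
PUSH 11 → [12, 11]
MUL     → [132]
PUSH 8  → [132, 8]
SWAP    → [8, 132]
ADD     → [140]
PUSH 43 → [140, 43]
DUP     → [140, 43, 43]
MOD     → [140, 0]
ROT  — needs 3 operands, stack has 2 → underflow

12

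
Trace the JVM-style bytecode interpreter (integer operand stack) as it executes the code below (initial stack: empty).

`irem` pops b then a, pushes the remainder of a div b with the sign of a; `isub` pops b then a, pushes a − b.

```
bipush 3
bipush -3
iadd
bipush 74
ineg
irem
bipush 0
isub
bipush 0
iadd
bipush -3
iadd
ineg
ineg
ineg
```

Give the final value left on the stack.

3

bipush 3  : 3
bipush -3 : 3 -3
iadd      : 0
bipush 74 : 0 74
ineg      : 0 -74
irem      : 0
bipush 0  : 0 0
isub      : 0
bipush 0  : 0 0
iadd      : 0
bipush -3 : 0 -3
iadd      : -3
ineg      : 3
ineg      : -3
ineg      : 3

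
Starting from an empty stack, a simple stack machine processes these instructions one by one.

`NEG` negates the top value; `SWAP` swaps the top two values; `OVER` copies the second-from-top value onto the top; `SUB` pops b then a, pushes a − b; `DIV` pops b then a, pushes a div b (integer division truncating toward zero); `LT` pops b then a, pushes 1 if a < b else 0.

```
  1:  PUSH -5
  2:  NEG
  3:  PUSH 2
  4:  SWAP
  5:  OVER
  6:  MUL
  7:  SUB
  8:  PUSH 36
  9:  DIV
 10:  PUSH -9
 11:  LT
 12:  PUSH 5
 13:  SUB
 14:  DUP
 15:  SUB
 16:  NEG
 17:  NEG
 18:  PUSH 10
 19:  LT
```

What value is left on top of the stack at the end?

1

PUSH -5 : [-5]
NEG     : [5]
PUSH 2  : [5, 2]
SWAP    : [2, 5]
OVER    : [2, 5, 2]
MUL     : [2, 10]
SUB     : [-8]
PUSH 36 : [-8, 36]
DIV     : [0]
PUSH -9 : [0, -9]
LT      : [0]
PUSH 5  : [0, 5]
SUB     : [-5]
DUP     : [-5, -5]
SUB     : [0]
NEG     : [0]
NEG     : [0]
PUSH 10 : [0, 10]
LT      : [1]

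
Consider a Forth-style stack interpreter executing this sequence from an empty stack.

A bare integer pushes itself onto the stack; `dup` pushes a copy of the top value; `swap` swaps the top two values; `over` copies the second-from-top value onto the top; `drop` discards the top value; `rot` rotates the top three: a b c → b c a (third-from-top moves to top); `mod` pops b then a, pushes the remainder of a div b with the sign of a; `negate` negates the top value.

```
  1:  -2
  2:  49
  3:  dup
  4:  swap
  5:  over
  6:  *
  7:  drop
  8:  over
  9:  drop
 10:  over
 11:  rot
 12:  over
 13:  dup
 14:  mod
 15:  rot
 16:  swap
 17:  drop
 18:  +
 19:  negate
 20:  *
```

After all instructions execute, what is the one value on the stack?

-2     : [-2]
49     : [-2, 49]
dup    : [-2, 49, 49]
swap   : [-2, 49, 49]
over   : [-2, 49, 49, 49]
*      : [-2, 49, 2401]
drop   : [-2, 49]
over   : [-2, 49, -2]
drop   : [-2, 49]
over   : [-2, 49, -2]
rot    : [49, -2, -2]
over   : [49, -2, -2, -2]
dup    : [49, -2, -2, -2, -2]
mod    : [49, -2, -2, 0]
rot    : [49, -2, 0, -2]
swap   : [49, -2, -2, 0]
drop   : [49, -2, -2]
+      : [49, -4]
negate : [49, 4]
*      : [196]

196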